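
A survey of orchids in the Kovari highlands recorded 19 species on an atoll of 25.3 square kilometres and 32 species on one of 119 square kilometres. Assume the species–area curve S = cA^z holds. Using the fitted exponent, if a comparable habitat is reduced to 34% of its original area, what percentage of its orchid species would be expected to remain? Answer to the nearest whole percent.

z = ln(32/19) / ln(119/25.3) = 0.5213 / 1.5483 = 0.3367
S_new/S_old = (A_new/A_old)^z = 0.34^0.3367 = exp(0.3367 × -1.0788) = 0.6954

70%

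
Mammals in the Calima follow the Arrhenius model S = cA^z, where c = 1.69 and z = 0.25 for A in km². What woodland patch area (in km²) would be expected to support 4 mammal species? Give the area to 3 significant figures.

31.4 km²

4 = 1.69 × A^0.25  ⇒  A^0.25 = 4/1.69 = 2.367
ln A = ln(2.367) / 0.25 = 0.8616 / 0.25 = 3.4463
A = e^3.4463 ≈ 31.38 km²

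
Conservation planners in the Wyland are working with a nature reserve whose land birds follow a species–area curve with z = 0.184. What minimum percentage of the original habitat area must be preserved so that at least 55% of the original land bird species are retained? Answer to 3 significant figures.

3.88%

Need (A_new/A_old)^0.184 = 0.55, so A_new/A_old = 0.55^(1/0.184) = 0.55^5.435
ln(A_new/A_old) = ln 0.55 / 0.184 = -0.5978 / 0.184 = -3.2491
A_new/A_old = e^-3.2491 ≈ 0.03881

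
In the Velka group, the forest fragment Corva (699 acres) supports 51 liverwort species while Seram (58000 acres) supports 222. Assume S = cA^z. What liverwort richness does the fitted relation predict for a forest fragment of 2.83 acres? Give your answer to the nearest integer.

z = ln(222/51) / ln(58000/699) = 1.4709 / 4.4185 = 0.3329
c = 51 / 699^0.3329 = 51 / 8.849 = 5.764
S₃ = 5.764 × 2.83^0.3329 = 5.764 × 1.414 ≈ 8.149

8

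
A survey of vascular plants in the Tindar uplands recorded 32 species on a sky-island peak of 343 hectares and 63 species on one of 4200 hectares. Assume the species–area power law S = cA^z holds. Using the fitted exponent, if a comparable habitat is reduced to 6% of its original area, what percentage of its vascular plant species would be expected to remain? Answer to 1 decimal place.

46.7%

z = ln(63/32) / ln(4200/343) = 0.6774 / 2.5051 = 0.2704
S_new/S_old = (A_new/A_old)^z = 0.06^0.2704 = exp(0.2704 × -2.8134) = 0.4673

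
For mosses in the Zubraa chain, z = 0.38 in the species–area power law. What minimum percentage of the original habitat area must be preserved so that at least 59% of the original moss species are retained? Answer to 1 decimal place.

Need (A_new/A_old)^0.38 = 0.59, so A_new/A_old = 0.59^(1/0.38) = 0.59^2.632
ln(A_new/A_old) = ln 0.59 / 0.38 = -0.5276 / 0.38 = -1.3885
A_new/A_old = e^-1.3885 ≈ 0.2494

24.9%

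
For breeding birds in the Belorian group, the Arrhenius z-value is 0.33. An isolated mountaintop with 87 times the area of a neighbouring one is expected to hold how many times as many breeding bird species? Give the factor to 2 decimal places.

S₂/S₁ = (A₂/A₁)^z = 87^0.33
ln(S₂/S₁) = 0.33 × ln 87 = 0.33 × 4.4659 = 1.4737
S₂/S₁ = e^1.4737 ≈ 4.366

4.37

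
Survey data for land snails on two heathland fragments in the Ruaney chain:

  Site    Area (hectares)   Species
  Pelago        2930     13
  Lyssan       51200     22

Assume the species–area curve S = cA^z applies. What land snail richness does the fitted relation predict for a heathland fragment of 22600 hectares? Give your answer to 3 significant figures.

18.9

z = ln(22/13) / ln(51200/2930) = 0.5261 / 2.8607 = 0.1839
c = 13 / 2930^0.1839 = 13 / 4.341 = 2.995
S₃ = 2.995 × 22600^0.1839 = 2.995 × 6.32 ≈ 18.93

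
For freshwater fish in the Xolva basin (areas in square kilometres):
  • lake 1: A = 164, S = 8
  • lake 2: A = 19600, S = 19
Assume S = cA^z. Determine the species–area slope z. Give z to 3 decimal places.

0.181

Taking logs: ln S = ln c + z ln A, so z = (ln S₂ − ln S₁)/(ln A₂ − ln A₁).
z = ln(19/8) / ln(19600/164) = ln(2.375) / ln(119.5) = 0.8650 / 4.7834 = 0.1808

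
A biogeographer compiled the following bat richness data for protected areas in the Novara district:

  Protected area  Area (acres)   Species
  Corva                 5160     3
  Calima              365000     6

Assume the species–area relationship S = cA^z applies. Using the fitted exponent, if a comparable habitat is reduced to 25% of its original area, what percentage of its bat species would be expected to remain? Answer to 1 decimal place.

z = ln(6/3) / ln(365000/5160) = 0.6931 / 4.2590 = 0.1628
S_new/S_old = (A_new/A_old)^z = 0.25^0.1628 = exp(0.1628 × -1.3863) = 0.798

79.8%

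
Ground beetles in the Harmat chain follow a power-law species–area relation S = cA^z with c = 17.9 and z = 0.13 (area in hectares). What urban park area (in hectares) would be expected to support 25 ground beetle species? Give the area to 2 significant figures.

13 hectares

25 = 17.9 × A^0.13  ⇒  A^0.13 = 25/17.9 = 1.397
ln A = ln(1.397) / 0.13 = 0.3341 / 0.13 = 2.5698
A = e^2.5698 ≈ 13.06 hectares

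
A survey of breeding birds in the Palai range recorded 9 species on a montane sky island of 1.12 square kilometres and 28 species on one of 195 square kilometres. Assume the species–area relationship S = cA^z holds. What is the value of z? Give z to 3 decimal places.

0.220

Taking logs: ln S = ln c + z ln A, so z = (ln S₂ − ln S₁)/(ln A₂ − ln A₁).
z = ln(28/9) / ln(195/1.12) = ln(3.111) / ln(174.1) = 1.1350 / 5.1597 = 0.2200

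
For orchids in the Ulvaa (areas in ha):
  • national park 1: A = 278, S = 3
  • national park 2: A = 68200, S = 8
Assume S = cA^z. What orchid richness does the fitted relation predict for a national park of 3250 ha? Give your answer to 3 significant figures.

4.65

z = ln(8/3) / ln(68200/278) = 0.9808 / 5.5026 = 0.1782
c = 3 / 278^0.1782 = 3 / 2.727 = 1.1
S₃ = 1.1 × 3250^0.1782 = 1.1 × 4.227 ≈ 4.65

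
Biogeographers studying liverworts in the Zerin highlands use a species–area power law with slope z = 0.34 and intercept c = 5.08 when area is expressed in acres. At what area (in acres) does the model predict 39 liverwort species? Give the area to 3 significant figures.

39 = 5.08 × A^0.34  ⇒  A^0.34 = 39/5.08 = 7.677
ln A = ln(7.677) / 0.34 = 2.0383 / 0.34 = 5.9949
A = e^5.9949 ≈ 401.4 acres

401 acres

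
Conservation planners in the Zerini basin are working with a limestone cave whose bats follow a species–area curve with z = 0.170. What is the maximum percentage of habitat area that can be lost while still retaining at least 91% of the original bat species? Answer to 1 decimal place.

42.6%

Need (A_new/A_old)^0.17 = 0.91, so A_new/A_old = 0.91^(1/0.17) = 0.91^5.882
ln(A_new/A_old) = ln 0.91 / 0.17 = -0.0943 / 0.17 = -0.5548
A_new/A_old = e^-0.5548 ≈ 0.5742
Fraction that can be lost = 1 − 0.5742 = 0.4258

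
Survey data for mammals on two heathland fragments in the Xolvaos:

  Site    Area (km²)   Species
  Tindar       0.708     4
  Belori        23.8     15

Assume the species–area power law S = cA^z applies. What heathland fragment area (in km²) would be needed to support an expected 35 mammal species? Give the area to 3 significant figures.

227 km²

z = ln(15/4) / ln(23.8/0.708) = 1.3218 / 3.5150 = 0.3760
c = 4 / 0.708^0.3760 = 4 / 0.8782 = 4.555
A = (35/4.555)^(1/0.3760) ⇒ ln A = ln(7.684)/0.3760 = 5.4229
A = e^5.4229 ≈ 226.5 km²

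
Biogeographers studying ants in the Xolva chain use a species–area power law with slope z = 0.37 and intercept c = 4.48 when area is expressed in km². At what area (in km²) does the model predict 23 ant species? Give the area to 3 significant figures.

23 = 4.48 × A^0.37  ⇒  A^0.37 = 23/4.48 = 5.134
ln A = ln(5.134) / 0.37 = 1.6359 / 0.37 = 4.4213
A = e^4.4213 ≈ 83.2 km²

83.2 km²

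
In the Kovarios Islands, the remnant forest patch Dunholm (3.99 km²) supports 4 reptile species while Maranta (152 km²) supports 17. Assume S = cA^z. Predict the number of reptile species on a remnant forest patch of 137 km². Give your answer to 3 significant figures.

16.3

z = ln(17/4) / ln(152/3.99) = 1.4469 / 3.6401 = 0.3975
c = 4 / 3.99^0.3975 = 4 / 1.733 = 2.308
S₃ = 2.308 × 137^0.3975 = 2.308 × 7.069 ≈ 16.31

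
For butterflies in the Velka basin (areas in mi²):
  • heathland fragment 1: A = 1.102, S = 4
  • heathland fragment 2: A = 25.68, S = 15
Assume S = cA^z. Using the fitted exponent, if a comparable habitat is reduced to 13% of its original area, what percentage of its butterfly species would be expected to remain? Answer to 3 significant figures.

z = ln(15/4) / ln(25.68/1.102) = 1.3218 / 3.1486 = 0.4198
S_new/S_old = (A_new/A_old)^z = 0.13^0.4198 = exp(0.4198 × -2.0402) = 0.4247

42.5%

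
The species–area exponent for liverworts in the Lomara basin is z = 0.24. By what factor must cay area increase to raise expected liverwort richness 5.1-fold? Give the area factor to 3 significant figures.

888

(A₂/A₁)^0.24 = 5.1, so A₂/A₁ = 5.1^(1/0.24) = 5.1^4.167
ln(A₂/A₁) = ln 5.1 / 0.24 = 1.6292 / 0.24 = 6.7885
A₂/A₁ = e^6.7885 ≈ 887.6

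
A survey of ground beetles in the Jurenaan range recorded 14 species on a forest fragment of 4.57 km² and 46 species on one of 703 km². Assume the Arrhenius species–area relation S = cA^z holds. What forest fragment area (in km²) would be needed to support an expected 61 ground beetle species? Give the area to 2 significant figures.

z = ln(46/14) / ln(703/4.57) = 1.1896 / 5.0358 = 0.2362
c = 14 / 4.57^0.2362 = 14 / 1.432 = 9.778
A = (61/9.778)^(1/0.2362) ⇒ ln A = ln(6.239)/0.2362 = 7.7501
A = e^7.7501 ≈ 2322 km²

2300 km²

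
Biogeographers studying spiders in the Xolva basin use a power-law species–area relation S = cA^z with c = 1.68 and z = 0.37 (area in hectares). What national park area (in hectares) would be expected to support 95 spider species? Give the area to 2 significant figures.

95 = 1.68 × A^0.37  ⇒  A^0.37 = 95/1.68 = 56.55
ln A = ln(56.55) / 0.37 = 4.0351 / 0.37 = 10.9056
A = e^10.9056 ≈ 54482 hectares

54000 hectares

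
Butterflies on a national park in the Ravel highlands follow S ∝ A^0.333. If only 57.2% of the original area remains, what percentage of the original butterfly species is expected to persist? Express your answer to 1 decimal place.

83.0%

S_new/S_old = (A_new/A_old)^z = 0.572^0.333
= exp(0.333 × ln 0.572) = exp(0.333 × -0.5586) = exp(-0.1860) ≈ 0.8303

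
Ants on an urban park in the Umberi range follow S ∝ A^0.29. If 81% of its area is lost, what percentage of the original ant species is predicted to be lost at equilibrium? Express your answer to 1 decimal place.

38.2%

S_new/S_old = (A_new/A_old)^z = 0.19^0.29
= exp(0.29 × ln 0.19) = exp(0.29 × -1.6607) = exp(-0.4816) ≈ 0.6178
Fraction lost = 1 − 0.6178 = 0.3822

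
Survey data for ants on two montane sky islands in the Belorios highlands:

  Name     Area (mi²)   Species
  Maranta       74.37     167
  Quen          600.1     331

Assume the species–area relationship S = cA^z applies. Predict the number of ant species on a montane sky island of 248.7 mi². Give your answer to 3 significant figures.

z = ln(331/167) / ln(600.1/74.37) = 0.6841 / 2.0880 = 0.3276
c = 167 / 74.37^0.3276 = 167 / 4.103 = 40.7
S₃ = 40.7 × 248.7^0.3276 = 40.7 × 6.094 ≈ 248

248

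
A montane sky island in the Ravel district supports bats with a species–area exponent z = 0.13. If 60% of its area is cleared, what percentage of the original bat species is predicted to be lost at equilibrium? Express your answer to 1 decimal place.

11.2%

S_new/S_old = (A_new/A_old)^z = 0.4^0.13
= exp(0.13 × ln 0.4) = exp(0.13 × -0.9163) = exp(-0.1191) ≈ 0.8877
Fraction lost = 1 − 0.8877 = 0.1123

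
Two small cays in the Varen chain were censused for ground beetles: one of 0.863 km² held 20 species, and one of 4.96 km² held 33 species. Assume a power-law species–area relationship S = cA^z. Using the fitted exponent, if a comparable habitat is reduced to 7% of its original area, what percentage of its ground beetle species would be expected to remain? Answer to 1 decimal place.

z = ln(33/20) / ln(4.96/0.863) = 0.5008 / 1.7487 = 0.2864
S_new/S_old = (A_new/A_old)^z = 0.07^0.2864 = exp(0.2864 × -2.6593) = 0.467

46.7%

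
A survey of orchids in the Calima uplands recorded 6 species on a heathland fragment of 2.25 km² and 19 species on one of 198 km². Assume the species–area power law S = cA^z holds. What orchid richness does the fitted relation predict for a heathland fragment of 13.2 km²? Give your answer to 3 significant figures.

9.46

z = ln(19/6) / ln(198/2.25) = 1.1527 / 4.4773 = 0.2574
c = 6 / 2.25^0.2574 = 6 / 1.232 = 4.869
S₃ = 4.869 × 13.2^0.2574 = 4.869 × 1.943 ≈ 9.462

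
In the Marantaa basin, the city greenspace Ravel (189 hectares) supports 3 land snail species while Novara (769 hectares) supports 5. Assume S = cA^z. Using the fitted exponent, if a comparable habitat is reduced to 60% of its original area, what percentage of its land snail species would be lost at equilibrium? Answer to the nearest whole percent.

z = ln(5/3) / ln(769/189) = 0.5108 / 1.4033 = 0.3640
S_new/S_old = (A_new/A_old)^z = 0.6^0.3640 = exp(0.3640 × -0.5108) = 0.8303
Fraction lost = 1 − 0.8303 = 0.1697

17%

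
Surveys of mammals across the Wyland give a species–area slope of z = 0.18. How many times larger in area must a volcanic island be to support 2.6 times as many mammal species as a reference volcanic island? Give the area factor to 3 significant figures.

202

(A₂/A₁)^0.18 = 2.6, so A₂/A₁ = 2.6^(1/0.18) = 2.6^5.556
ln(A₂/A₁) = ln 2.6 / 0.18 = 0.9555 / 0.18 = 5.3084
A₂/A₁ = e^5.3084 ≈ 202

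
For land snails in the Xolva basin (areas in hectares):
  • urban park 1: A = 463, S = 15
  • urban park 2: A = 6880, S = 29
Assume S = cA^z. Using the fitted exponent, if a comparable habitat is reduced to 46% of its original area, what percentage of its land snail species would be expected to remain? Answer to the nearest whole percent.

z = ln(29/15) / ln(6880/463) = 0.6592 / 2.6986 = 0.2443
S_new/S_old = (A_new/A_old)^z = 0.46^0.2443 = exp(0.2443 × -0.7765) = 0.8272

83%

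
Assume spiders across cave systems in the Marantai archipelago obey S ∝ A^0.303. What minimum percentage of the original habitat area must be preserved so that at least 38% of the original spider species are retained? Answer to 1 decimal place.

4.1%

Need (A_new/A_old)^0.303 = 0.38, so A_new/A_old = 0.38^(1/0.303) = 0.38^3.3
ln(A_new/A_old) = ln 0.38 / 0.303 = -0.9676 / 0.303 = -3.1933
A_new/A_old = e^-3.1933 ≈ 0.04103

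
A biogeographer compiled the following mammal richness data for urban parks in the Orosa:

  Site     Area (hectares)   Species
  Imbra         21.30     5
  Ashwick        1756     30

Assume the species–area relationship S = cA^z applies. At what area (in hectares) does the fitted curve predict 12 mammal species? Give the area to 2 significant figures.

z = ln(30/5) / ln(1756/21.3) = 1.7918 / 4.4121 = 0.4061
c = 5 / 21.3^0.4061 = 5 / 3.463 = 1.444
A = (12/1.444)^(1/0.4061) ⇒ ln A = ln(8.311)/0.4061 = 5.2145
A = e^5.2145 ≈ 183.9 hectares

180 hectares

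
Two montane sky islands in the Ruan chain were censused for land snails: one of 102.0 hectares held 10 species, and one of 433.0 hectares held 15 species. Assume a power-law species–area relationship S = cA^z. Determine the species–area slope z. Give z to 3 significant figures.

Taking logs: ln S = ln c + z ln A, so z = (ln S₂ − ln S₁)/(ln A₂ − ln A₁).
z = ln(15/10) / ln(433/102) = ln(1.5) / ln(4.245) = 0.4055 / 1.4458 = 0.2805

0.280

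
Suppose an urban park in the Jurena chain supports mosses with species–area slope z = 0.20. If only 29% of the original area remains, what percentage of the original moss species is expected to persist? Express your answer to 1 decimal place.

78.1%

S_new/S_old = (A_new/A_old)^z = 0.29^0.2
= exp(0.2 × ln 0.29) = exp(0.2 × -1.2379) = exp(-0.2476) ≈ 0.7807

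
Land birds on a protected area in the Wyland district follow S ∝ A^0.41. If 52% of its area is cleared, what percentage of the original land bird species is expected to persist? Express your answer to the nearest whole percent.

S_new/S_old = (A_new/A_old)^z = 0.48^0.41
= exp(0.41 × ln 0.48) = exp(0.41 × -0.7340) = exp(-0.3009) ≈ 0.7401

74%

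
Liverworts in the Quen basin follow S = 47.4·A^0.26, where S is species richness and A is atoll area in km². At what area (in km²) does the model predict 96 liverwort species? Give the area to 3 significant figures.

15.1 km²

96 = 47.4 × A^0.26  ⇒  A^0.26 = 96/47.4 = 2.025
ln A = ln(2.025) / 0.26 = 0.7057 / 0.26 = 2.7143
A = e^2.7143 ≈ 15.09 km²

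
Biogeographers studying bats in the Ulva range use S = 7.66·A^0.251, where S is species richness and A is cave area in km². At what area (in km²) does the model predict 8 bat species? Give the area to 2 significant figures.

8 = 7.66 × A^0.251  ⇒  A^0.251 = 8/7.66 = 1.044
ln A = ln(1.044) / 0.251 = 0.0434 / 0.251 = 0.1730
A = e^0.1730 ≈ 1.189 km²

1.2 km²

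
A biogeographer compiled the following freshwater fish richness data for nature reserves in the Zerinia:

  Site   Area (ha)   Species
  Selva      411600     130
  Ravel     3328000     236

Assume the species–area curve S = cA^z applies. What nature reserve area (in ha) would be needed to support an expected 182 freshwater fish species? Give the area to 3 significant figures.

z = ln(236/130) / ln(3328000/411600) = 0.5963 / 2.0901 = 0.2853
c = 130 / 411600^0.2853 = 130 / 39.98 = 3.252
A = (182/3.252)^(1/0.2853) ⇒ ln A = ln(55.97)/0.2853 = 14.1072
A = e^14.1072 ≈ 1338650 ha

1340000 ha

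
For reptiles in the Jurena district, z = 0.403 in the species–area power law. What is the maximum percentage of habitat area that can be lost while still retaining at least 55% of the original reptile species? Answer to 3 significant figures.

Need (A_new/A_old)^0.403 = 0.55, so A_new/A_old = 0.55^(1/0.403) = 0.55^2.481
ln(A_new/A_old) = ln 0.55 / 0.403 = -0.5978 / 0.403 = -1.4835
A_new/A_old = e^-1.4835 ≈ 0.2268
Fraction that can be lost = 1 − 0.2268 = 0.7732

77.3%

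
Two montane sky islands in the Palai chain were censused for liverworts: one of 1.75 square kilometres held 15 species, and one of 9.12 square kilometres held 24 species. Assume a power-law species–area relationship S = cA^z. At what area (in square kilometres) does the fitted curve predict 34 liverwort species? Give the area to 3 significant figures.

z = ln(24/15) / ln(9.12/1.75) = 0.4700 / 1.6509 = 0.2847
c = 15 / 1.75^0.2847 = 15 / 1.173 = 12.79
A = (34/12.79)^(1/0.2847) ⇒ ln A = ln(2.658)/0.2847 = 3.4339
A = e^3.4339 ≈ 31 square kilometres

31.0 square kilometres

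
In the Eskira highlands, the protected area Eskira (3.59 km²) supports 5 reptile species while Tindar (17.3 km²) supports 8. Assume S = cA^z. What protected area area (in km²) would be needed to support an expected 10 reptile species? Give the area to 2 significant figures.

36 km²

z = ln(8/5) / ln(17.3/3.59) = 0.4700 / 1.5726 = 0.2989
c = 5 / 3.59^0.2989 = 5 / 1.465 = 3.412
A = (10/3.412)^(1/0.2989) ⇒ ln A = ln(2.93)/0.2989 = 3.5973
A = e^3.5973 ≈ 36.5 km²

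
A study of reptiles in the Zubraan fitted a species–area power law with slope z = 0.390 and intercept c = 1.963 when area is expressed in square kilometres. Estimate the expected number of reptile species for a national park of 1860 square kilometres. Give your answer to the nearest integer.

S = 1.963 × 1860^0.39
ln S = ln 1.963 + 0.39 × ln 1860 = 0.6745 + 0.39 × 7.5283 = 3.6105
S = e^3.6105 ≈ 36.99

37 species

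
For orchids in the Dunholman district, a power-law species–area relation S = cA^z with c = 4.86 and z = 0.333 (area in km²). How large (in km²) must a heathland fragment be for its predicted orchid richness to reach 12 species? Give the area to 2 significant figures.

12 = 4.86 × A^0.333  ⇒  A^0.333 = 12/4.86 = 2.469
ln A = ln(2.469) / 0.333 = 0.9039 / 0.333 = 2.7143
A = e^2.7143 ≈ 15.09 km²

15 km²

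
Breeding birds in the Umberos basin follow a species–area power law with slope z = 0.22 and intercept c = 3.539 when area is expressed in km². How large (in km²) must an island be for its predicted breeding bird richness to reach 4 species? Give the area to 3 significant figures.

4 = 3.539 × A^0.22  ⇒  A^0.22 = 4/3.539 = 1.13
ln A = ln(1.13) / 0.22 = 0.1225 / 0.22 = 0.5566
A = e^0.5566 ≈ 1.745 km²

1.74 km²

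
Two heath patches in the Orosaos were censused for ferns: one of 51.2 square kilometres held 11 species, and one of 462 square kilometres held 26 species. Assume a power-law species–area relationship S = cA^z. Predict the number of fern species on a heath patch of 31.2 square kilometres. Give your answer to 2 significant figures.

z = ln(26/11) / ln(462/51.2) = 0.8602 / 2.1998 = 0.3910
c = 11 / 51.2^0.3910 = 11 / 4.66 = 2.361
S₃ = 2.361 × 31.2^0.3910 = 2.361 × 3.839 ≈ 9.063

9.1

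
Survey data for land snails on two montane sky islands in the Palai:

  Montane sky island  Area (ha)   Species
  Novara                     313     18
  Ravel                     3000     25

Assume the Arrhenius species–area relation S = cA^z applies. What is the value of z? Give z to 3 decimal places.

Taking logs: ln S = ln c + z ln A, so z = (ln S₂ − ln S₁)/(ln A₂ − ln A₁).
z = ln(25/18) / ln(3000/313) = ln(1.389) / ln(9.585) = 0.3285 / 2.2602 = 0.1453

0.145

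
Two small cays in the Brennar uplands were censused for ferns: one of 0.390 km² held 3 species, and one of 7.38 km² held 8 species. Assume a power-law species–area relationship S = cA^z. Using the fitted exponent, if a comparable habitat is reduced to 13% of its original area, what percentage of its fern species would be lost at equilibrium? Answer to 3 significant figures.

49.4%

z = ln(8/3) / ln(7.38/0.39) = 0.9808 / 2.9404 = 0.3336
S_new/S_old = (A_new/A_old)^z = 0.13^0.3336 = exp(0.3336 × -2.0402) = 0.5063
Fraction lost = 1 − 0.5063 = 0.4937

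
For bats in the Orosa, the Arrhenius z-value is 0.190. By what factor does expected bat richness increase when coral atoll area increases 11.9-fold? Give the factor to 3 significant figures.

1.60

S₂/S₁ = (A₂/A₁)^z = 11.9^0.19
ln(S₂/S₁) = 0.19 × ln 11.9 = 0.19 × 2.4765 = 0.4705
S₂/S₁ = e^0.4705 ≈ 1.601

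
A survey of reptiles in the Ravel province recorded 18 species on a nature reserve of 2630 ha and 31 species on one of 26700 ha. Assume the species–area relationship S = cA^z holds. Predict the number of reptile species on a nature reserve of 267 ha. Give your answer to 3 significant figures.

z = ln(31/18) / ln(26700/2630) = 0.5436 / 2.3177 = 0.2346
c = 18 / 2630^0.2346 = 18 / 6.341 = 2.839
S₃ = 2.839 × 267^0.2346 = 2.839 × 3.708 ≈ 10.53

10.5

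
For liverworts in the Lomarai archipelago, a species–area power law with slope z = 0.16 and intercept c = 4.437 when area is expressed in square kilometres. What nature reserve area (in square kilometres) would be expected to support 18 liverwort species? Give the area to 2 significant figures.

6300 square kilometres

18 = 4.437 × A^0.16  ⇒  A^0.16 = 18/4.437 = 4.057
ln A = ln(4.057) / 0.16 = 1.4004 / 0.16 = 8.7525
A = e^8.7525 ≈ 6326 square kilometres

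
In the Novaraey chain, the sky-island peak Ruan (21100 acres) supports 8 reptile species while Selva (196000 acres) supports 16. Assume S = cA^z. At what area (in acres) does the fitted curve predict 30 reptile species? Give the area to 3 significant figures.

1480000 acres

z = ln(16/8) / ln(196000/21100) = 0.6931 / 2.2288 = 0.3110
c = 8 / 21100^0.3110 = 8 / 22.12 = 0.3616
A = (30/0.3616)^(1/0.3110) ⇒ ln A = ln(82.95)/0.3110 = 14.2072
A = e^14.2072 ≈ 1479457 acres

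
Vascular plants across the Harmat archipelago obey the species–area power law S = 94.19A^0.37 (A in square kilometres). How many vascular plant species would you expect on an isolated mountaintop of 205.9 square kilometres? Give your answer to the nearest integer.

676

S = 94.19 × 205.9^0.37 = 94.19 × 7.179 ≈ 676.2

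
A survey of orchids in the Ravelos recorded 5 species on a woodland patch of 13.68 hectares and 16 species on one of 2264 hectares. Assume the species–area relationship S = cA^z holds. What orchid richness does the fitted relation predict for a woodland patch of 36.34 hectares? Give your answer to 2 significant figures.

6.2

z = ln(16/5) / ln(2264/13.68) = 1.1632 / 5.1090 = 0.2277
c = 5 / 13.68^0.2277 = 5 / 1.814 = 2.756
S₃ = 2.756 × 36.34^0.2277 = 2.756 × 2.266 ≈ 6.246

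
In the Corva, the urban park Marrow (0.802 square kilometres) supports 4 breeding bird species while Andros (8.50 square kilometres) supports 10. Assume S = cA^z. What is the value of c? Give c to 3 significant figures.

4.36

z = ln(S₂/S₁) / ln(A₂/A₁) = ln(10/4) / ln(8.5/0.802) = 0.9163 / 2.3607 = 0.3881
c = S₁ / A₁^z = 4 / 0.802^0.3881 = 4 / 0.9179 = 4.358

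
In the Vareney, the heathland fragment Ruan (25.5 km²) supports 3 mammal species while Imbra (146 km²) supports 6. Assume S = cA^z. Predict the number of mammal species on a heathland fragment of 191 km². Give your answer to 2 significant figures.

6.7

z = ln(6/3) / ln(146/25.5) = 0.6931 / 1.7449 = 0.3972
c = 3 / 25.5^0.3972 = 3 / 3.62 = 0.8287
S₃ = 0.8287 × 191^0.3972 = 0.8287 × 8.056 ≈ 6.676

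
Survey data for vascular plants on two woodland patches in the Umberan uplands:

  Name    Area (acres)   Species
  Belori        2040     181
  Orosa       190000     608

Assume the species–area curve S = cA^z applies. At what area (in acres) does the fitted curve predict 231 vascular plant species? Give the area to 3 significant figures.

5080 acres

z = ln(608/181) / ln(190000/2040) = 1.2117 / 4.5341 = 0.2672
c = 181 / 2040^0.2672 = 181 / 7.664 = 23.62
A = (231/23.62)^(1/0.2672) ⇒ ln A = ln(9.781)/0.2672 = 8.5335
A = e^8.5335 ≈ 5082 acres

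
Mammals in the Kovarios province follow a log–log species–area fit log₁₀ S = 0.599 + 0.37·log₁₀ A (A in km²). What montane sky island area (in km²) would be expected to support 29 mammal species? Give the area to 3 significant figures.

216 km²

29 = 3.972 × A^0.37  ⇒  A^0.37 = 29/3.972 = 7.301
ln A = ln(7.301) / 0.37 = 1.9880 / 0.37 = 5.3731
A = e^5.3731 ≈ 215.5 km²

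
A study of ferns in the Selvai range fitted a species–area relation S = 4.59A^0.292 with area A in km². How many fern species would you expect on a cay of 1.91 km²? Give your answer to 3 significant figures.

S = 4.59 × 1.91^0.292
ln S = ln 4.59 + 0.292 × ln 1.91 = 1.5239 + 0.292 × 0.6471 = 1.7128
S = e^1.7128 ≈ 5.545

5.54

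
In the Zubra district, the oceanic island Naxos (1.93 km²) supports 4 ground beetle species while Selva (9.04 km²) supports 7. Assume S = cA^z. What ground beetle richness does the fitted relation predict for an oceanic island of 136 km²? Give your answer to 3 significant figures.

z = ln(7/4) / ln(9.04/1.93) = 0.5596 / 1.5441 = 0.3624
c = 4 / 1.93^0.3624 = 4 / 1.269 = 3.152
S₃ = 3.152 × 136^0.3624 = 3.152 × 5.932 ≈ 18.7

18.7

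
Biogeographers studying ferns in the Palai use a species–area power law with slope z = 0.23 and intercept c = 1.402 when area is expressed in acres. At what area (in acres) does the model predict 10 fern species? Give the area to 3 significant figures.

10 = 1.402 × A^0.23  ⇒  A^0.23 = 10/1.402 = 7.133
ln A = ln(7.133) / 0.23 = 1.9647 / 0.23 = 8.5421
A = e^8.5421 ≈ 5126 acres

5130 acres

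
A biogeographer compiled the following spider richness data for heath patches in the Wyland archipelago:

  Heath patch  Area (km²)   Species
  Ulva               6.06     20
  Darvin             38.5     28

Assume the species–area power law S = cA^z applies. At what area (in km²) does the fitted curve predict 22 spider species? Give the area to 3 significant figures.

z = ln(28/20) / ln(38.5/6.06) = 0.3365 / 1.8489 = 0.1820
c = 20 / 6.06^0.1820 = 20 / 1.388 = 14.41
A = (22/14.41)^(1/0.1820) ⇒ ln A = ln(1.527)/0.1820 = 2.3254
A = e^2.3254 ≈ 10.23 km²

10.2 km²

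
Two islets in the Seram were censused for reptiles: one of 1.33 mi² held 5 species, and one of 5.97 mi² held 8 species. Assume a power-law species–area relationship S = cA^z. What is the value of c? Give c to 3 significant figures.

z = ln(S₂/S₁) / ln(A₂/A₁) = ln(8/5) / ln(5.97/1.33) = 0.4700 / 1.5016 = 0.3130
c = S₁ / A₁^z = 5 / 1.33^0.3130 = 5 / 1.093 = 4.573

4.57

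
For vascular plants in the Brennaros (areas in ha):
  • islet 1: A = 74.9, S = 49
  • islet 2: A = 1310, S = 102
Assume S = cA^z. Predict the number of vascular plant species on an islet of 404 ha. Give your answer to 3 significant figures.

75.5

z = ln(102/49) / ln(1310/74.9) = 0.7332 / 2.8616 = 0.2562
c = 49 / 74.9^0.2562 = 49 / 3.022 = 16.22
S₃ = 16.22 × 404^0.2562 = 16.22 × 4.653 ≈ 75.46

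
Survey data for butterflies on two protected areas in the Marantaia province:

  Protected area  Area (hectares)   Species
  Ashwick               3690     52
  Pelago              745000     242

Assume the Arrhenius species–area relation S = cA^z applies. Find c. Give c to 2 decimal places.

4.82

z = ln(S₂/S₁) / ln(A₂/A₁) = ln(242/52) / ln(745000/3690) = 1.5377 / 5.3078 = 0.2897
c = S₁ / A₁^z = 52 / 3690^0.2897 = 52 / 10.8 = 4.815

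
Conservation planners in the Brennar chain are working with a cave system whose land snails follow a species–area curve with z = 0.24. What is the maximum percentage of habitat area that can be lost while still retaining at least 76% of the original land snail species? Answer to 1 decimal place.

68.1%

Need (A_new/A_old)^0.24 = 0.76, so A_new/A_old = 0.76^(1/0.24) = 0.76^4.167
ln(A_new/A_old) = ln 0.76 / 0.24 = -0.2744 / 0.24 = -1.1435
A_new/A_old = e^-1.1435 ≈ 0.3187
Fraction that can be lost = 1 − 0.3187 = 0.6813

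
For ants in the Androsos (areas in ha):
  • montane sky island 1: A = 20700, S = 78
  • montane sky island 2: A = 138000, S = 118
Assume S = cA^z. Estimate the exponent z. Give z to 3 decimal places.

0.218

Taking logs: ln S = ln c + z ln A, so z = (ln S₂ − ln S₁)/(ln A₂ − ln A₁).
z = ln(118/78) / ln(138000/20700) = ln(1.513) / ln(6.667) = 0.4140 / 1.8971 = 0.2182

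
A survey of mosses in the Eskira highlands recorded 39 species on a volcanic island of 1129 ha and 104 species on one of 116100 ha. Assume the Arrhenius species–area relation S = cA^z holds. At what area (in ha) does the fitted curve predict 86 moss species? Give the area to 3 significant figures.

z = ln(104/39) / ln(116100/1129) = 0.9808 / 4.6331 = 0.2117
c = 39 / 1129^0.2117 = 39 / 4.428 = 8.807
A = (86/8.807)^(1/0.2117) ⇒ ln A = ln(9.765)/0.2117 = 10.7645
A = e^10.7645 ≈ 47311 ha

47300 ha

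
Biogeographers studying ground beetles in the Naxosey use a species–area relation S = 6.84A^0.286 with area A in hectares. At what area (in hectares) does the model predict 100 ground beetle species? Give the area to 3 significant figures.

100 = 6.84 × A^0.286  ⇒  A^0.286 = 100/6.84 = 14.62
ln A = ln(14.62) / 0.286 = 2.6824 / 0.286 = 9.3790
A = e^9.3790 ≈ 11837 hectares

11800 hectares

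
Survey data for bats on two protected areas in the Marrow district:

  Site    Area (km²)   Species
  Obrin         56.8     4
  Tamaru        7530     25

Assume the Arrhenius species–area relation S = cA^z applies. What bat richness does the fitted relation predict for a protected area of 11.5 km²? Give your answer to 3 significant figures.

2.20

z = ln(25/4) / ln(7530/56.8) = 1.8326 / 4.8871 = 0.3750
c = 4 / 56.8^0.3750 = 4 / 4.548 = 0.8794
S₃ = 0.8794 × 11.5^0.3750 = 0.8794 × 2.499 ≈ 2.198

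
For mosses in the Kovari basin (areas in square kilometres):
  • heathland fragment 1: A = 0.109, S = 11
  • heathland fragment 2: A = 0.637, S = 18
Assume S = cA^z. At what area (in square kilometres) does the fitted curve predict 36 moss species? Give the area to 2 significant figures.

z = ln(18/11) / ln(0.637/0.109) = 0.4925 / 1.7654 = 0.2790
c = 11 / 0.109^0.2790 = 11 / 0.5389 = 20.41
A = (36/20.41)^(1/0.2790) ⇒ ln A = ln(1.764)/0.2790 = 2.0338
A = e^2.0338 ≈ 7.643 square kilometres

7.6 square kilometres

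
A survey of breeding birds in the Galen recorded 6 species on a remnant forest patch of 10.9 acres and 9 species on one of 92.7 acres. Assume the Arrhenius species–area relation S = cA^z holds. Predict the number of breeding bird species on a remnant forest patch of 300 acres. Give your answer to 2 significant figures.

11

z = ln(9/6) / ln(92.7/10.9) = 0.4055 / 2.1406 = 0.1894
c = 6 / 10.9^0.1894 = 6 / 1.572 = 3.816
S₃ = 3.816 × 300^0.1894 = 3.816 × 2.946 ≈ 11.24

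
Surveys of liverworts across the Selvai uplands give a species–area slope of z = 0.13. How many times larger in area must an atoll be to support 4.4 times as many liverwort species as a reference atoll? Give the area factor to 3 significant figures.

(A₂/A₁)^0.13 = 4.4, so A₂/A₁ = 4.4^(1/0.13) = 4.4^7.692
ln(A₂/A₁) = ln 4.4 / 0.13 = 1.4816 / 0.13 = 11.3970
A₂/A₁ = e^11.3970 ≈ 89050

89100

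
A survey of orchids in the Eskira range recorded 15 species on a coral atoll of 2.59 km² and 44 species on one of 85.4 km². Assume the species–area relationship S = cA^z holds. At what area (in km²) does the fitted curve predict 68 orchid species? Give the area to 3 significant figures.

z = ln(44/15) / ln(85.4/2.59) = 1.0761 / 3.4957 = 0.3078
c = 15 / 2.59^0.3078 = 15 / 1.34 = 11.19
A = (68/11.19)^(1/0.3078) ⇒ ln A = ln(6.076)/0.3078 = 5.8614
A = e^5.8614 ≈ 351.2 km²

351 km²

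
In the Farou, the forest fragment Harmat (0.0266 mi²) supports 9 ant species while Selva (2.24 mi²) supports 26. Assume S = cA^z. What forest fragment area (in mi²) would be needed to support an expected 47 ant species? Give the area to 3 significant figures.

26.6 mi²

z = ln(26/9) / ln(2.24/0.0266) = 1.0609 / 4.4333 = 0.2393
c = 9 / 0.0266^0.2393 = 9 / 0.4198 = 21.44
A = (47/21.44)^(1/0.2393) ⇒ ln A = ln(2.192)/0.2393 = 3.2806
A = e^3.2806 ≈ 26.59 mi²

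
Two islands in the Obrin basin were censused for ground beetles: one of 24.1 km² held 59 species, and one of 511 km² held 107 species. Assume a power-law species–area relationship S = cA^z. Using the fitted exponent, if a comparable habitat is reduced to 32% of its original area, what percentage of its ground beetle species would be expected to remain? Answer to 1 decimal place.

z = ln(107/59) / ln(511/24.1) = 0.5953 / 3.0542 = 0.1949
S_new/S_old = (A_new/A_old)^z = 0.32^0.1949 = exp(0.1949 × -1.1394) = 0.8008

80.1%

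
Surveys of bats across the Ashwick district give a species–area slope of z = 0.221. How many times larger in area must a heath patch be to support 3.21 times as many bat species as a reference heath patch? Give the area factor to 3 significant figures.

196

(A₂/A₁)^0.221 = 3.21, so A₂/A₁ = 3.21^(1/0.221) = 3.21^4.525
ln(A₂/A₁) = ln 3.21 / 0.221 = 1.1663 / 0.221 = 5.2772
A₂/A₁ = e^5.2772 ≈ 195.8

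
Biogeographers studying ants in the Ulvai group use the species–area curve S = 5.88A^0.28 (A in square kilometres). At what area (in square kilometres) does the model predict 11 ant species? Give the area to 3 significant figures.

11 = 5.88 × A^0.28  ⇒  A^0.28 = 11/5.88 = 1.871
ln A = ln(1.871) / 0.28 = 0.6263 / 0.28 = 2.2369
A = e^2.2369 ≈ 9.364 square kilometres

9.36 square kilometres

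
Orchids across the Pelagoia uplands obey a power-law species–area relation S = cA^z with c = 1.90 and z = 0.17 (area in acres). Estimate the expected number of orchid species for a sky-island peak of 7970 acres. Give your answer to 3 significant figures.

S = 1.9 × 7970^0.17 = 1.9 × 4.605 ≈ 8.75

8.75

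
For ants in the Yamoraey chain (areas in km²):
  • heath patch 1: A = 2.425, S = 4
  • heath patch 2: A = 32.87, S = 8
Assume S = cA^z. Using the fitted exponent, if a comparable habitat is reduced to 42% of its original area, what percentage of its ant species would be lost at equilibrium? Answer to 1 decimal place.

20.6%

z = ln(8/4) / ln(32.87/2.425) = 0.6931 / 2.6067 = 0.2659
S_new/S_old = (A_new/A_old)^z = 0.42^0.2659 = exp(0.2659 × -0.8675) = 0.794
Fraction lost = 1 − 0.794 = 0.206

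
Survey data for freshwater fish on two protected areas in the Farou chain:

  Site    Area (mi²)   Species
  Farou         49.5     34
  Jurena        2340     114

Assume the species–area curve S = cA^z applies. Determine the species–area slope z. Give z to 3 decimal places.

0.314

Taking logs: ln S = ln c + z ln A, so z = (ln S₂ − ln S₁)/(ln A₂ − ln A₁).
z = ln(114/34) / ln(2340/49.5) = ln(3.353) / ln(47.27) = 1.2098 / 3.8559 = 0.3138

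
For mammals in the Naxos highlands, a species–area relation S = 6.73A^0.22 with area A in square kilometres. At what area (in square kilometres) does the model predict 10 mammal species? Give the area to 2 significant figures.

10 = 6.73 × A^0.22  ⇒  A^0.22 = 10/6.73 = 1.486
ln A = ln(1.486) / 0.22 = 0.3960 / 0.22 = 1.8000
A = e^1.8000 ≈ 6.05 square kilometres

6.0 square kilometres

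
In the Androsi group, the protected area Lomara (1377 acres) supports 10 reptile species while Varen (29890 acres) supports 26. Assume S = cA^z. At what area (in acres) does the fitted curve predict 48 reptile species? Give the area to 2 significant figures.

220000 acres

z = ln(26/10) / ln(29890/1377) = 0.9555 / 3.0776 = 0.3105
c = 10 / 1377^0.3105 = 10 / 9.431 = 1.06
A = (48/1.06)^(1/0.3105) ⇒ ln A = ln(45.27)/0.3105 = 12.2800
A = e^12.2800 ≈ 215353 acres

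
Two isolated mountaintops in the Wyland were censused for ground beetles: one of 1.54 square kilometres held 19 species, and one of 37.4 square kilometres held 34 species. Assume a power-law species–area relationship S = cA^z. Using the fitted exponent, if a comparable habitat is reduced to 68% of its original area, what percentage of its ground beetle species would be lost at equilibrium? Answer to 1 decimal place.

6.8%

z = ln(34/19) / ln(37.4/1.54) = 0.5819 / 3.1899 = 0.1824
S_new/S_old = (A_new/A_old)^z = 0.68^0.1824 = exp(0.1824 × -0.3857) = 0.9321
Fraction lost = 1 − 0.9321 = 0.06794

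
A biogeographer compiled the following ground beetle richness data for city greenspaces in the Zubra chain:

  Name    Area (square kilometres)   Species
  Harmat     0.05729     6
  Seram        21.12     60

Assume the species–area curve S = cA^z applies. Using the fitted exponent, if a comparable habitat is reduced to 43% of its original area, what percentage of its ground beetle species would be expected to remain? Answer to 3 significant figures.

72.0%

z = ln(60/6) / ln(21.12/0.05729) = 2.3026 / 5.9098 = 0.3896
S_new/S_old = (A_new/A_old)^z = 0.43^0.3896 = exp(0.3896 × -0.8440) = 0.7198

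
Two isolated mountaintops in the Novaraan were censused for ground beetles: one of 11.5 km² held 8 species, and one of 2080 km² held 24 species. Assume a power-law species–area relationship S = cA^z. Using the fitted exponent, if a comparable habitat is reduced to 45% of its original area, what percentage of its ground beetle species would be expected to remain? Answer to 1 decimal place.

84.5%

z = ln(24/8) / ln(2080/11.5) = 1.0986 / 5.1978 = 0.2114
S_new/S_old = (A_new/A_old)^z = 0.45^0.2114 = exp(0.2114 × -0.7985) = 0.8447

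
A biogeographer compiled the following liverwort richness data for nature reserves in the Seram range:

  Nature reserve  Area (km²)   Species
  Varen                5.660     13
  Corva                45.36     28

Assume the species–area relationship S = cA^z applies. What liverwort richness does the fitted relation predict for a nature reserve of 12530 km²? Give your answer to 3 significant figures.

z = ln(28/13) / ln(45.36/5.66) = 0.7673 / 2.0812 = 0.3687
c = 13 / 5.66^0.3687 = 13 / 1.895 = 6.861
S₃ = 6.861 × 12530^0.3687 = 6.861 × 32.41 ≈ 222.4

222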